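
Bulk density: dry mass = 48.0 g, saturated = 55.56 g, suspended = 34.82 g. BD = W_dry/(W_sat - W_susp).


BD = 48.0 / (55.56 - 34.82) = 48.0 / 20.74 = 2.314 g/cm^3

2.314


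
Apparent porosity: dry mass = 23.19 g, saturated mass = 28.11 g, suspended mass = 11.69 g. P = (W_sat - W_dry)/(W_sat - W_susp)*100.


P = (28.11 - 23.19) / (28.11 - 11.69) * 100 = 4.92 / 16.42 * 100 = 30.0%

30.0


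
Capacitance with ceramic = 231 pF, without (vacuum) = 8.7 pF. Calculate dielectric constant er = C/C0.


er = 231 / 8.7 = 26.55

26.55


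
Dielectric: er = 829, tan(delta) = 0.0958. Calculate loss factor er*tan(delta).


Loss = 829 * 0.0958 = 79.418

79.418


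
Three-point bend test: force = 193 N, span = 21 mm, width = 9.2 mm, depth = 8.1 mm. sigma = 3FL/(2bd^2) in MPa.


sigma = 3*193*21/(2*9.2*8.1^2) = 10.1 MPa

10.1


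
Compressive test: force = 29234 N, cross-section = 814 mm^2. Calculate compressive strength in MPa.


CS = 29234 / 814 = 35.9 MPa

35.9


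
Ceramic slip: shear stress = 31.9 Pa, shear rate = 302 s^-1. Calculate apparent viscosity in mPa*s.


eta = tau/gamma * 1000 = 31.9/302 * 1000 = 105.6 mPa*s

105.6


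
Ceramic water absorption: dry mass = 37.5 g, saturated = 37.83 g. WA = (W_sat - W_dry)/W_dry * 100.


WA = (37.83 - 37.5) / 37.5 * 100 = 0.88%

0.88


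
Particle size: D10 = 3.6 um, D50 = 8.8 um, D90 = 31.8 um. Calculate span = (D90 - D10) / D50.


Span = (31.8 - 3.6) / 8.8 = 28.2 / 8.8 = 3.205

3.205


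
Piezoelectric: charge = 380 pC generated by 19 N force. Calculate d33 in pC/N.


d33 = 380 / 19 = 20.0 pC/N

20.0


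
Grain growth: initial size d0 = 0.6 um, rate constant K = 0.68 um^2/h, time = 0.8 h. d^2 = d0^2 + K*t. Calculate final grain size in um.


d^2 = 0.6^2 + 0.68*0.8 = 0.904
d = sqrt(0.904) = 0.95 um

0.95


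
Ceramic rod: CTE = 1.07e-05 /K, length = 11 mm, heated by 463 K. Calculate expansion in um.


dL = 1.07e-05 * 11 * 463 * 1000 = 54.495 um

54.495


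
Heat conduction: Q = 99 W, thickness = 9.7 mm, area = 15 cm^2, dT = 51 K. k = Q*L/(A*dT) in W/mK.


k = 99*9.7/1000/(15/10000*51) = 12.55 W/mK

12.55


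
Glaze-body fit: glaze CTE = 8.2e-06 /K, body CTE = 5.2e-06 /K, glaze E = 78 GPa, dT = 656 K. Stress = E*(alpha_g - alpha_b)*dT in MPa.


Stress = 78*1000*(8.2e-06 - 5.2e-06)*656 = 153.5 MPa

153.5


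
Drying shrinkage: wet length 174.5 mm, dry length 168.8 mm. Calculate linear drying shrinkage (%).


DS = (174.5 - 168.8) / 174.5 * 100 = 3.27%

3.27


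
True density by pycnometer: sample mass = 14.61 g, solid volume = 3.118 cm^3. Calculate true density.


TD = 14.61 / 3.118 = 4.686 g/cm^3

4.686


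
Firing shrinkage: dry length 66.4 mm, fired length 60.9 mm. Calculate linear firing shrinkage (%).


FS = (66.4 - 60.9) / 66.4 * 100 = 8.28%

8.28


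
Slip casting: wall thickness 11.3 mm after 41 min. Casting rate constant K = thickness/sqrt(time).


K = 11.3 / sqrt(41) = 11.3 / 6.4031 = 1.765 mm/min^0.5

1.765


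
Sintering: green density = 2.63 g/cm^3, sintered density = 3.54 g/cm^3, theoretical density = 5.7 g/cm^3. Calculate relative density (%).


Relative = 3.54 / 5.7 * 100 = 62.1%

62.1


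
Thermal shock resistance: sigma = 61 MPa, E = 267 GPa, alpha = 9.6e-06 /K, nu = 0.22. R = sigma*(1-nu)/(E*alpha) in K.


R = 61*(1-0.22)/(267*1000*9.6e-06) = 19 K

19


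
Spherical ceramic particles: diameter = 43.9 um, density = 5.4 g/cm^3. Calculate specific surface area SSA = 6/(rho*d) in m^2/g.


SSA = 6 / (5.4 * 43.9) = 0.025 m^2/g

0.025


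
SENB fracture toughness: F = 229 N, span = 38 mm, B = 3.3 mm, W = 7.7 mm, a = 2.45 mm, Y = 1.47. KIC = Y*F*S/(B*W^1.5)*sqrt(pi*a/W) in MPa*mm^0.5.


KIC = 1.47*229*38/(3.3*7.7^1.5)*sqrt(pi*2.45/7.7) = 181.38

181.38


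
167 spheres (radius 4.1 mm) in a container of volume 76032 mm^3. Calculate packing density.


V_sphere = 4/3*pi*4.1^3 = 288.6956 mm^3
Total V = 167*288.6956 = 48212.1652 mm^3
PD = 48212.1652 / 76032 = 0.634

0.634


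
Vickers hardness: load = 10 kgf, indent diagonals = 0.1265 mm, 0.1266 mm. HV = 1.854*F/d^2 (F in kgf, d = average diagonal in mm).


d_avg = (0.1265+0.1266)/2 = 0.12655 mm
HV = 1.854*10/0.12655^2 = 1158

1158


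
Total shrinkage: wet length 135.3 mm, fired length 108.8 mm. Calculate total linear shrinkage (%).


TS = (135.3 - 108.8) / 135.3 * 100 = 19.59%

19.59


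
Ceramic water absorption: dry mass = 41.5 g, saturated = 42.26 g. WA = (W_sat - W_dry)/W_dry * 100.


WA = (42.26 - 41.5) / 41.5 * 100 = 1.83%

1.83


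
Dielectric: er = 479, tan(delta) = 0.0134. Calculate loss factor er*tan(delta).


Loss = 479 * 0.0134 = 6.419

6.419


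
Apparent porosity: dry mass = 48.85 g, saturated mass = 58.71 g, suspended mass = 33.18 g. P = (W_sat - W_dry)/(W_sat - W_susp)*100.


P = (58.71 - 48.85) / (58.71 - 33.18) * 100 = 9.86 / 25.53 * 100 = 38.6%

38.6


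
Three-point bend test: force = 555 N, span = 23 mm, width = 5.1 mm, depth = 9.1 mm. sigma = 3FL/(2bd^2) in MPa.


sigma = 3*555*23/(2*5.1*9.1^2) = 45.3 MPa

45.3


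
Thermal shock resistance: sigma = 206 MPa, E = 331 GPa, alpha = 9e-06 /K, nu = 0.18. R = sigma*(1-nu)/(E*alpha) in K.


R = 206*(1-0.18)/(331*1000*9e-06) = 57 K

57


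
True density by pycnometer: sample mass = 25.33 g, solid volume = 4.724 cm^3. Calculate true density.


TD = 25.33 / 4.724 = 5.362 g/cm^3

5.362


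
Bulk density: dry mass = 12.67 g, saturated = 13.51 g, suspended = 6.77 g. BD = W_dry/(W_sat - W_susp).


BD = 12.67 / (13.51 - 6.77) = 12.67 / 6.74 = 1.88 g/cm^3

1.88


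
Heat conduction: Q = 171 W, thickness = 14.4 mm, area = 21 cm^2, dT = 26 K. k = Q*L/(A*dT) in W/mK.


k = 171*14.4/1000/(21/10000*26) = 45.1 W/mK

45.1


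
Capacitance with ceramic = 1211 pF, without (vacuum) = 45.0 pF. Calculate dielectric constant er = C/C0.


er = 1211 / 45.0 = 26.91

26.91


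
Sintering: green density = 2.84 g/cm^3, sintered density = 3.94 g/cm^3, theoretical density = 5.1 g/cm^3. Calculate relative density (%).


Relative = 3.94 / 5.1 * 100 = 77.3%

77.3


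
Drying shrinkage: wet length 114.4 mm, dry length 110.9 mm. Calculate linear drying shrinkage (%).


DS = (114.4 - 110.9) / 114.4 * 100 = 3.06%

3.06


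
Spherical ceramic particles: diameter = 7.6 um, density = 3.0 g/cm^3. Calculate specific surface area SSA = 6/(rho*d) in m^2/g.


SSA = 6 / (3.0 * 7.6) = 0.263 m^2/g

0.263


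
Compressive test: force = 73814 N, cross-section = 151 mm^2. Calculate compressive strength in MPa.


CS = 73814 / 151 = 488.8 MPa

488.8


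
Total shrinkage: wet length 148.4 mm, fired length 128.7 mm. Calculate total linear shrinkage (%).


TS = (148.4 - 128.7) / 148.4 * 100 = 13.27%

13.27


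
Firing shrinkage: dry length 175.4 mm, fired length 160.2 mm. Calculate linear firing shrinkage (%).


FS = (175.4 - 160.2) / 175.4 * 100 = 8.67%

8.67


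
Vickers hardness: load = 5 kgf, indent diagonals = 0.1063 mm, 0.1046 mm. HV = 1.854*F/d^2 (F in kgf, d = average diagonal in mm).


d_avg = (0.1063+0.1046)/2 = 0.10545 mm
HV = 1.854*5/0.10545^2 = 834

834


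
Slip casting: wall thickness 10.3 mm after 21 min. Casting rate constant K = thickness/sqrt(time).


K = 10.3 / sqrt(21) = 10.3 / 4.5826 = 2.248 mm/min^0.5

2.248


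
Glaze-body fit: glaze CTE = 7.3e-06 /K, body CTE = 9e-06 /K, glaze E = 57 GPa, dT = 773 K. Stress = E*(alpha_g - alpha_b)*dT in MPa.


Stress = 57*1000*(7.3e-06 - 9e-06)*773 = -74.9 MPa

-74.9


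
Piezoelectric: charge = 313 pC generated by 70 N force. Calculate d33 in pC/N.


d33 = 313 / 70 = 4.5 pC/N

4.5


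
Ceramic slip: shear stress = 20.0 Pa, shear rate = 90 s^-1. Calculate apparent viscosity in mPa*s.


eta = tau/gamma * 1000 = 20.0/90 * 1000 = 222.2 mPa*s

222.2


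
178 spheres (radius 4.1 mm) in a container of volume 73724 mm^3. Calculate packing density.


V_sphere = 4/3*pi*4.1^3 = 288.6956 mm^3
Total V = 178*288.6956 = 51387.8168 mm^3
PD = 51387.8168 / 73724 = 0.697

0.697


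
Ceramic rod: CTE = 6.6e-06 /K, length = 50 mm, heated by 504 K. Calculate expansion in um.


dL = 6.6e-06 * 50 * 504 * 1000 = 166.32 um

166.32


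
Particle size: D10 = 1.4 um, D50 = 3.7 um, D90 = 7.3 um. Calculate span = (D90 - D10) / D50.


Span = (7.3 - 1.4) / 3.7 = 5.9 / 3.7 = 1.595

1.595


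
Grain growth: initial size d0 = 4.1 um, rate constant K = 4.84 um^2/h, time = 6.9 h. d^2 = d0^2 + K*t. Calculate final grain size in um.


d^2 = 4.1^2 + 4.84*6.9 = 50.206
d = sqrt(50.206) = 7.09 um

7.09


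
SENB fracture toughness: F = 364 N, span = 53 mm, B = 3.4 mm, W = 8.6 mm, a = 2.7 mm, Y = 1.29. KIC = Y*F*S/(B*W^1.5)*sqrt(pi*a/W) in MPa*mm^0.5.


KIC = 1.29*364*53/(3.4*8.6^1.5)*sqrt(pi*2.7/8.6) = 288.24

288.24


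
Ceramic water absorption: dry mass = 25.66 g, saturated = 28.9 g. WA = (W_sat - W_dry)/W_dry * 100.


WA = (28.9 - 25.66) / 25.66 * 100 = 12.63%

12.63


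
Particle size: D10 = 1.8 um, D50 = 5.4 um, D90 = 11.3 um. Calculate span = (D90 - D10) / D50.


Span = (11.3 - 1.8) / 5.4 = 9.5 / 5.4 = 1.759

1.759


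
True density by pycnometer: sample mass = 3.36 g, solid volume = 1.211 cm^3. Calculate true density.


TD = 3.36 / 1.211 = 2.775 g/cm^3

2.775


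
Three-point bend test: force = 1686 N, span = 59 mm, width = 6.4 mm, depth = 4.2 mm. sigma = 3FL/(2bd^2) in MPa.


sigma = 3*1686*59/(2*6.4*4.2^2) = 1321.7 MPa

1321.7


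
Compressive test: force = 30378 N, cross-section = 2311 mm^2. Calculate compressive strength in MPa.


CS = 30378 / 2311 = 13.1 MPa

13.1


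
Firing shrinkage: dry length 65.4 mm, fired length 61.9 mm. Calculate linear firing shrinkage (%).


FS = (65.4 - 61.9) / 65.4 * 100 = 5.35%

5.35


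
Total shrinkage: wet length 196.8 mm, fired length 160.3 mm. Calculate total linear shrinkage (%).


TS = (196.8 - 160.3) / 196.8 * 100 = 18.55%

18.55


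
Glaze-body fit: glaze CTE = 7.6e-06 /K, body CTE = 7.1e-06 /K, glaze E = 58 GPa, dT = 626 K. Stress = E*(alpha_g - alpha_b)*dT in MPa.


Stress = 58*1000*(7.6e-06 - 7.1e-06)*626 = 18.2 MPa

18.2


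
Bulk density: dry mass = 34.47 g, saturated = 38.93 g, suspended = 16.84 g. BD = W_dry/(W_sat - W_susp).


BD = 34.47 / (38.93 - 16.84) = 34.47 / 22.09 = 1.56 g/cm^3

1.56


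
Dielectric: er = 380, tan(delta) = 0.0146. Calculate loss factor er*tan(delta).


Loss = 380 * 0.0146 = 5.548

5.548


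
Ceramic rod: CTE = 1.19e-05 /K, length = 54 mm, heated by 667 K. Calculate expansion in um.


dL = 1.19e-05 * 54 * 667 * 1000 = 428.614 um

428.614


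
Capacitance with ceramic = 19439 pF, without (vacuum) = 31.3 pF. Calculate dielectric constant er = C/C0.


er = 19439 / 31.3 = 621.05

621.05


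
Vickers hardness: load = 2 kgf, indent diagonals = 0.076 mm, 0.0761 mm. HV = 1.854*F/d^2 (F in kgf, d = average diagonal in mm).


d_avg = (0.076+0.0761)/2 = 0.07605 mm
HV = 1.854*2/0.07605^2 = 641

641


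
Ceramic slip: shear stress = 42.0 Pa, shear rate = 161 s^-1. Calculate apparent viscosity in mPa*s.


eta = tau/gamma * 1000 = 42.0/161 * 1000 = 260.9 mPa*s

260.9


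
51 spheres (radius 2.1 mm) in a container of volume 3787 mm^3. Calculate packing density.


V_sphere = 4/3*pi*2.1^3 = 38.7924 mm^3
Total V = 51*38.7924 = 1978.4124 mm^3
PD = 1978.4124 / 3787 = 0.522

0.522


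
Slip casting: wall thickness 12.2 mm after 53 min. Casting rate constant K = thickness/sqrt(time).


K = 12.2 / sqrt(53) = 12.2 / 7.2801 = 1.676 mm/min^0.5

1.676


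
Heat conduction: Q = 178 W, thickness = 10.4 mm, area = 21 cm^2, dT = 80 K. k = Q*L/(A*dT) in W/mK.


k = 178*10.4/1000/(21/10000*80) = 11.02 W/mK

11.02


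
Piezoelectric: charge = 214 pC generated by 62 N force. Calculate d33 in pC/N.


d33 = 214 / 62 = 3.5 pC/N

3.5


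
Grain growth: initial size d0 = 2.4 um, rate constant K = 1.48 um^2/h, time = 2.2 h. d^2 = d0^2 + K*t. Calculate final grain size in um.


d^2 = 2.4^2 + 1.48*2.2 = 9.016
d = sqrt(9.016) = 3.0 um

3.0


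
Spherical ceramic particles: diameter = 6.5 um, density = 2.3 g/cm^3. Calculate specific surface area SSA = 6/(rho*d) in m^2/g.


SSA = 6 / (2.3 * 6.5) = 0.401 m^2/g

0.401


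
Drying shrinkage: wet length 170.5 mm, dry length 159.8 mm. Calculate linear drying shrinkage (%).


DS = (170.5 - 159.8) / 170.5 * 100 = 6.28%

6.28


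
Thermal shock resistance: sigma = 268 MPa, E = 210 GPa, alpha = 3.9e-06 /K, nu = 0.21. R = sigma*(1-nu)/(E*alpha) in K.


R = 268*(1-0.21)/(210*1000*3.9e-06) = 259 K

259


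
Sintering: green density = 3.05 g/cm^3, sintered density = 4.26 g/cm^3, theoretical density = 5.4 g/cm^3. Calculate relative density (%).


Relative = 4.26 / 5.4 * 100 = 78.9%

78.9


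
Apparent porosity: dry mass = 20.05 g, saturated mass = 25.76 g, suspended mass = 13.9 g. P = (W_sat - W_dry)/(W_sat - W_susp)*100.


P = (25.76 - 20.05) / (25.76 - 13.9) * 100 = 5.71 / 11.86 * 100 = 48.1%

48.1


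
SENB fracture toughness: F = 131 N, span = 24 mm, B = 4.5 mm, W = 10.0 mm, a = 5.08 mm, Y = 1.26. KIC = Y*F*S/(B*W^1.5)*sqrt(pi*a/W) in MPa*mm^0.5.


KIC = 1.26*131*24/(4.5*10.0^1.5)*sqrt(pi*5.08/10.0) = 35.17

35.17


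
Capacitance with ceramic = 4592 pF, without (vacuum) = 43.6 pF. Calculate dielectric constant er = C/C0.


er = 4592 / 43.6 = 105.32

105.32


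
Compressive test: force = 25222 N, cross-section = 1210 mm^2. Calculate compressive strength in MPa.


CS = 25222 / 1210 = 20.8 MPa

20.8


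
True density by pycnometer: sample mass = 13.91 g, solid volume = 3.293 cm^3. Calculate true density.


TD = 13.91 / 3.293 = 4.224 g/cm^3

4.224


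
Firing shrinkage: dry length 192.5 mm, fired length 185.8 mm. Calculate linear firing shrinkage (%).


FS = (192.5 - 185.8) / 192.5 * 100 = 3.48%

3.48


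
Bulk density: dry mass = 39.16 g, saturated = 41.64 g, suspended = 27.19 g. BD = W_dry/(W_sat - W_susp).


BD = 39.16 / (41.64 - 27.19) = 39.16 / 14.45 = 2.71 g/cm^3

2.71


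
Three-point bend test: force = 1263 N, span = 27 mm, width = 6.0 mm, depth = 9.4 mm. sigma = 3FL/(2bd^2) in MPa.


sigma = 3*1263*27/(2*6.0*9.4^2) = 96.5 MPa

96.5


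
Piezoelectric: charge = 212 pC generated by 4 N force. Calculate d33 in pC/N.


d33 = 212 / 4 = 53.0 pC/N

53.0


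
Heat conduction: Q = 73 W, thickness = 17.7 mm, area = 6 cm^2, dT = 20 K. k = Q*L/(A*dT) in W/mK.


k = 73*17.7/1000/(6/10000*20) = 107.68 W/mK

107.68


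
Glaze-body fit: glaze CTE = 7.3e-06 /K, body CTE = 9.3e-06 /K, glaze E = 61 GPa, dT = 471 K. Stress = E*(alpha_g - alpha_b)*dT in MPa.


Stress = 61*1000*(7.3e-06 - 9.3e-06)*471 = -57.5 MPa

-57.5


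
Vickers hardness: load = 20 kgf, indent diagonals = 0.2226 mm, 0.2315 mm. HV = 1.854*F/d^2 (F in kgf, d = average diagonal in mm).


d_avg = (0.2226+0.2315)/2 = 0.22705 mm
HV = 1.854*20/0.22705^2 = 719

719


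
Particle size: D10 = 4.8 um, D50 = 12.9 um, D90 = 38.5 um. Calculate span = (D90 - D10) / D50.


Span = (38.5 - 4.8) / 12.9 = 33.7 / 12.9 = 2.612

2.612


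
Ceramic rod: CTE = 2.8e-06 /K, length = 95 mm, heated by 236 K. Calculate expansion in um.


dL = 2.8e-06 * 95 * 236 * 1000 = 62.776 um

62.776


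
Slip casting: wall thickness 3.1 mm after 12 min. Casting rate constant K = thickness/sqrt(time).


K = 3.1 / sqrt(12) = 3.1 / 3.4641 = 0.895 mm/min^0.5

0.895


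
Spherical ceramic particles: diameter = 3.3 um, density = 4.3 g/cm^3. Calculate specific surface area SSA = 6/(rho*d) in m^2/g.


SSA = 6 / (4.3 * 3.3) = 0.423 m^2/g

0.423


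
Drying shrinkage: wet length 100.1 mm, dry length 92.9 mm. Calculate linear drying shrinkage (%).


DS = (100.1 - 92.9) / 100.1 * 100 = 7.19%

7.19


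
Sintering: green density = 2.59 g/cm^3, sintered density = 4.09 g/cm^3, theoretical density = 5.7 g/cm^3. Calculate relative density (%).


Relative = 4.09 / 5.7 * 100 = 71.8%

71.8


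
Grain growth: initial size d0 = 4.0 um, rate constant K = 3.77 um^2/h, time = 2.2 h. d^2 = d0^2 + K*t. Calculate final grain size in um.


d^2 = 4.0^2 + 3.77*2.2 = 24.294
d = sqrt(24.294) = 4.93 um

4.93


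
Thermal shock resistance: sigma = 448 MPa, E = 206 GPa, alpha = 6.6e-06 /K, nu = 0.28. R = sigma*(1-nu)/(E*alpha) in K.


R = 448*(1-0.28)/(206*1000*6.6e-06) = 237 K

237


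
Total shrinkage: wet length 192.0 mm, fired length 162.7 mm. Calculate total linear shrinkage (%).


TS = (192.0 - 162.7) / 192.0 * 100 = 15.26%

15.26


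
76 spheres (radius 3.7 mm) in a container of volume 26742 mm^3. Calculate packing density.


V_sphere = 4/3*pi*3.7^3 = 212.1748 mm^3
Total V = 76*212.1748 = 16125.2848 mm^3
PD = 16125.2848 / 26742 = 0.603

0.603


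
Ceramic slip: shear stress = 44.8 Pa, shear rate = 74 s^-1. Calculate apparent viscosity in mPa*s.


eta = tau/gamma * 1000 = 44.8/74 * 1000 = 605.4 mPa*s

605.4


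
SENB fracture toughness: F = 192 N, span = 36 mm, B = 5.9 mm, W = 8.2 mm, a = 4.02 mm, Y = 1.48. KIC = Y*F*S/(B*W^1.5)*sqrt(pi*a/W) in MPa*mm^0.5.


KIC = 1.48*192*36/(5.9*8.2^1.5)*sqrt(pi*4.02/8.2) = 91.64

91.64


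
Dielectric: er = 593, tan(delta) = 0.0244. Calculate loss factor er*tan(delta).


Loss = 593 * 0.0244 = 14.469

14.469


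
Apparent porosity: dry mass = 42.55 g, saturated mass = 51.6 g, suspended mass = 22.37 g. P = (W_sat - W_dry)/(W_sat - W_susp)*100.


P = (51.6 - 42.55) / (51.6 - 22.37) * 100 = 9.05 / 29.23 * 100 = 31.0%

31.0


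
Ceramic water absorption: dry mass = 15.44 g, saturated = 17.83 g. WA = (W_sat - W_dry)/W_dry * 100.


WA = (17.83 - 15.44) / 15.44 * 100 = 15.48%

15.48


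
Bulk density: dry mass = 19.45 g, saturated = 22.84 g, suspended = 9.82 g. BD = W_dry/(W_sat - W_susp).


BD = 19.45 / (22.84 - 9.82) = 19.45 / 13.02 = 1.494 g/cm^3

1.494


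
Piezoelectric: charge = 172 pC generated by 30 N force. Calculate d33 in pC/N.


d33 = 172 / 30 = 5.7 pC/N

5.7


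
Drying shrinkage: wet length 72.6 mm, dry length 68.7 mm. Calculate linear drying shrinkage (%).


DS = (72.6 - 68.7) / 72.6 * 100 = 5.37%

5.37


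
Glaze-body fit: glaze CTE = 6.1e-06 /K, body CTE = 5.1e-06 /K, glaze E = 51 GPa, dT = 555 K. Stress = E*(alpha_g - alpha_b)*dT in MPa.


Stress = 51*1000*(6.1e-06 - 5.1e-06)*555 = 28.3 MPa

28.3


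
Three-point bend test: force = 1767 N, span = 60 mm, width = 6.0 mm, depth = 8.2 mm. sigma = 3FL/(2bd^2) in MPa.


sigma = 3*1767*60/(2*6.0*8.2^2) = 394.2 MPa

394.2


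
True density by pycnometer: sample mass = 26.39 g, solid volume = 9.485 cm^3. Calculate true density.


TD = 26.39 / 9.485 = 2.782 g/cm^3

2.782


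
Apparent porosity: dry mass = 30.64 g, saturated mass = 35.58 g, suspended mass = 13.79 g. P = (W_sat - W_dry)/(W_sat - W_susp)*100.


P = (35.58 - 30.64) / (35.58 - 13.79) * 100 = 4.94 / 21.79 * 100 = 22.7%

22.7


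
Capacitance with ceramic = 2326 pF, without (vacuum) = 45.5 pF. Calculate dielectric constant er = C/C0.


er = 2326 / 45.5 = 51.12

51.12


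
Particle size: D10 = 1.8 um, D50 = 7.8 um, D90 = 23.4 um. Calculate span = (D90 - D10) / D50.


Span = (23.4 - 1.8) / 7.8 = 21.6 / 7.8 = 2.769

2.769


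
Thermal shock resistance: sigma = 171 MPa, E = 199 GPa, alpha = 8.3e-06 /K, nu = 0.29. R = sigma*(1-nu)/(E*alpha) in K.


R = 171*(1-0.29)/(199*1000*8.3e-06) = 74 K

74


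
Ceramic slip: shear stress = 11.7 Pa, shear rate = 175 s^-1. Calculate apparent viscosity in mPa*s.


eta = tau/gamma * 1000 = 11.7/175 * 1000 = 66.9 mPa*s

66.9


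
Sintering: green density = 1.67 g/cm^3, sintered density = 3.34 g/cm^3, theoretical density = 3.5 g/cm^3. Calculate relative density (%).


Relative = 3.34 / 3.5 * 100 = 95.4%

95.4


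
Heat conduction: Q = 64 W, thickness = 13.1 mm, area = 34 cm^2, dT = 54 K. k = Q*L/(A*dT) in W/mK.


k = 64*13.1/1000/(34/10000*54) = 4.57 W/mK

4.57


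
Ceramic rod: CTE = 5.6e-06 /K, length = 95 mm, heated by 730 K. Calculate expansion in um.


dL = 5.6e-06 * 95 * 730 * 1000 = 388.36 um

388.36


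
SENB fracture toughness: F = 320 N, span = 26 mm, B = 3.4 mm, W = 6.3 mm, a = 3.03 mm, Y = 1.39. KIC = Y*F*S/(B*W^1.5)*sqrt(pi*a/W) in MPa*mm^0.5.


KIC = 1.39*320*26/(3.4*6.3^1.5)*sqrt(pi*3.03/6.3) = 264.41

264.41


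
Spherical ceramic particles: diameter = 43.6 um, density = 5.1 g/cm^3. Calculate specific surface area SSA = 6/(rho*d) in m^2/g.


SSA = 6 / (5.1 * 43.6) = 0.027 m^2/g

0.027


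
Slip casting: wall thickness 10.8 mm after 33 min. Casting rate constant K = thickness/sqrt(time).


K = 10.8 / sqrt(33) = 10.8 / 5.7446 = 1.88 mm/min^0.5

1.88


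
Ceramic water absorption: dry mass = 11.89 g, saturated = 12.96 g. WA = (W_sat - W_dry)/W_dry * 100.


WA = (12.96 - 11.89) / 11.89 * 100 = 9.0%

9.0


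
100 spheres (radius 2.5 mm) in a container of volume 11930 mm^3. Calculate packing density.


V_sphere = 4/3*pi*2.5^3 = 65.4498 mm^3
Total V = 100*65.4498 = 6544.98 mm^3
PD = 6544.98 / 11930 = 0.549

0.549


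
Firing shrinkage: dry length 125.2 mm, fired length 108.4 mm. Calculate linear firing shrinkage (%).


FS = (125.2 - 108.4) / 125.2 * 100 = 13.42%

13.42


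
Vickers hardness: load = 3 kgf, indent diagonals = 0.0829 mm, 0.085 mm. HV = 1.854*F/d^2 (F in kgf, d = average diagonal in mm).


d_avg = (0.0829+0.085)/2 = 0.08395 mm
HV = 1.854*3/0.08395^2 = 789

789


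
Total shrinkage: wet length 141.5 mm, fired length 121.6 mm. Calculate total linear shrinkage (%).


TS = (141.5 - 121.6) / 141.5 * 100 = 14.06%

14.06


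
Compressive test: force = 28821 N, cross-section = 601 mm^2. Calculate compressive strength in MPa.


CS = 28821 / 601 = 48.0 MPa

48.0


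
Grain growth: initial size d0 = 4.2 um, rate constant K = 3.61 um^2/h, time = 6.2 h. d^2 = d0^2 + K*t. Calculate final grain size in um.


d^2 = 4.2^2 + 3.61*6.2 = 40.022
d = sqrt(40.022) = 6.33 um

6.33


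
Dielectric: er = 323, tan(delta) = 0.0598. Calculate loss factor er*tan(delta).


Loss = 323 * 0.0598 = 19.315

19.315


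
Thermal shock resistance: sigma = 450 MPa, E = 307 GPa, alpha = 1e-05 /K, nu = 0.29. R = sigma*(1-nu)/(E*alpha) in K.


R = 450*(1-0.29)/(307*1000*1e-05) = 104 K

104


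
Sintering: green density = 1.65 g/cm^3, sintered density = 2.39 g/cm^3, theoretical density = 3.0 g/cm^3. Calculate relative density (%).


Relative = 2.39 / 3.0 * 100 = 79.7%

79.7


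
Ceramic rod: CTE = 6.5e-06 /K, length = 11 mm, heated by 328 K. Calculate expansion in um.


dL = 6.5e-06 * 11 * 328 * 1000 = 23.452 um

23.452


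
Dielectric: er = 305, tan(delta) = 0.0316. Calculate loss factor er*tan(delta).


Loss = 305 * 0.0316 = 9.638

9.638


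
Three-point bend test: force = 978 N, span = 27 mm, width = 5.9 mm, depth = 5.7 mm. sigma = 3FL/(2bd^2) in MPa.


sigma = 3*978*27/(2*5.9*5.7^2) = 206.6 MPa

206.6


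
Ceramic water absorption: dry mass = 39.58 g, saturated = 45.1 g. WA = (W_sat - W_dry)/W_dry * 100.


WA = (45.1 - 39.58) / 39.58 * 100 = 13.95%

13.95


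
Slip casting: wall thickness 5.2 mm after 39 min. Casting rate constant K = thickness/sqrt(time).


K = 5.2 / sqrt(39) = 5.2 / 6.245 = 0.833 mm/min^0.5

0.833


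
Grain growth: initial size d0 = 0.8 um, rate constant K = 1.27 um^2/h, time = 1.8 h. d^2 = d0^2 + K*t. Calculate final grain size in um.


d^2 = 0.8^2 + 1.27*1.8 = 2.926
d = sqrt(2.926) = 1.71 um

1.71


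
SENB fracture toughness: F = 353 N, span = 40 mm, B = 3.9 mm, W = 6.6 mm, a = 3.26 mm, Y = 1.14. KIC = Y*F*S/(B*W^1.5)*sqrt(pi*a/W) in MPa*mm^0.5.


KIC = 1.14*353*40/(3.9*6.6^1.5)*sqrt(pi*3.26/6.6) = 303.23

303.23


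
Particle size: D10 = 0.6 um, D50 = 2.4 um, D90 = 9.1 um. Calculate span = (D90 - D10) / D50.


Span = (9.1 - 0.6) / 2.4 = 8.5 / 2.4 = 3.542

3.542


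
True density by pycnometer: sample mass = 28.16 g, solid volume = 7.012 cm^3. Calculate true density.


TD = 28.16 / 7.012 = 4.016 g/cm^3

4.016


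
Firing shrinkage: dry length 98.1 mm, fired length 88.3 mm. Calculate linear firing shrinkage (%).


FS = (98.1 - 88.3) / 98.1 * 100 = 9.99%

9.99


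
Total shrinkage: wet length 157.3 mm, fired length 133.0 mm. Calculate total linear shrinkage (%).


TS = (157.3 - 133.0) / 157.3 * 100 = 15.45%

15.45


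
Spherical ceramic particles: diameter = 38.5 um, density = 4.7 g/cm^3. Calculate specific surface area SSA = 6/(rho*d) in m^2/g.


SSA = 6 / (4.7 * 38.5) = 0.033 m^2/g

0.033


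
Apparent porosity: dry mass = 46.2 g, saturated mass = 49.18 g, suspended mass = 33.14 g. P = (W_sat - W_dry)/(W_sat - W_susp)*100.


P = (49.18 - 46.2) / (49.18 - 33.14) * 100 = 2.98 / 16.04 * 100 = 18.6%

18.6


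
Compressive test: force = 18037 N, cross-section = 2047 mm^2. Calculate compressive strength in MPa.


CS = 18037 / 2047 = 8.8 MPa

8.8


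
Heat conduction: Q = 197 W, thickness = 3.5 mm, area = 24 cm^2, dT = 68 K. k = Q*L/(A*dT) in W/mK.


k = 197*3.5/1000/(24/10000*68) = 4.22 W/mK

4.22


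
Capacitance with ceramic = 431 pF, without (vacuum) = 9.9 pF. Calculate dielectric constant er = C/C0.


er = 431 / 9.9 = 43.54

43.54


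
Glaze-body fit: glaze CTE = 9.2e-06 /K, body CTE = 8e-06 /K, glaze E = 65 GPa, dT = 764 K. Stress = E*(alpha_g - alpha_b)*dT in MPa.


Stress = 65*1000*(9.2e-06 - 8e-06)*764 = 59.6 MPa

59.6


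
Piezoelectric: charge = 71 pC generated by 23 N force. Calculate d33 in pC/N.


d33 = 71 / 23 = 3.1 pC/N

3.1


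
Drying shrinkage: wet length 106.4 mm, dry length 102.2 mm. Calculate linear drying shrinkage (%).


DS = (106.4 - 102.2) / 106.4 * 100 = 3.95%

3.95


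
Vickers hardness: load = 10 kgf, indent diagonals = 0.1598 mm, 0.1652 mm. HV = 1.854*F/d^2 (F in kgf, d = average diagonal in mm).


d_avg = (0.1598+0.1652)/2 = 0.1625 mm
HV = 1.854*10/0.1625^2 = 702

702


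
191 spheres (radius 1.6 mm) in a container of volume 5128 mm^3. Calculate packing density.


V_sphere = 4/3*pi*1.6^3 = 17.1573 mm^3
Total V = 191*17.1573 = 3277.0443 mm^3
PD = 3277.0443 / 5128 = 0.639

0.639


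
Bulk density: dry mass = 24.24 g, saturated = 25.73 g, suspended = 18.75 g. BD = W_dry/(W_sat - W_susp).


BD = 24.24 / (25.73 - 18.75) = 24.24 / 6.98 = 3.473 g/cm^3

3.473


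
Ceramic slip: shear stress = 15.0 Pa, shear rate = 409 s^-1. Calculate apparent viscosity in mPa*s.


eta = tau/gamma * 1000 = 15.0/409 * 1000 = 36.7 mPa*s

36.7


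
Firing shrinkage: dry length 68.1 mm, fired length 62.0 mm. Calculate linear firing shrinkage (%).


FS = (68.1 - 62.0) / 68.1 * 100 = 8.96%

8.96


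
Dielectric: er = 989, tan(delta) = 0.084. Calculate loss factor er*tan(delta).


Loss = 989 * 0.084 = 83.076

83.076


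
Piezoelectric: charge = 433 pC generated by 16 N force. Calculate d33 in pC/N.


d33 = 433 / 16 = 27.1 pC/N

27.1


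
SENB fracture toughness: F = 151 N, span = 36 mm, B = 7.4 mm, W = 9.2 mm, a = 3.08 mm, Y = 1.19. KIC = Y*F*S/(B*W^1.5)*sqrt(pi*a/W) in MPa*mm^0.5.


KIC = 1.19*151*36/(7.4*9.2^1.5)*sqrt(pi*3.08/9.2) = 32.13

32.13


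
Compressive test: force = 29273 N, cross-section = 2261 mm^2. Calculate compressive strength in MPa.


CS = 29273 / 2261 = 12.9 MPa

12.9


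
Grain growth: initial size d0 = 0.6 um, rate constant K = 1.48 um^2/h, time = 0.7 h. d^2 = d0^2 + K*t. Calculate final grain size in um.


d^2 = 0.6^2 + 1.48*0.7 = 1.396
d = sqrt(1.396) = 1.18 um

1.18


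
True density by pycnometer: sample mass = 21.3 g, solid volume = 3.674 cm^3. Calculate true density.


TD = 21.3 / 3.674 = 5.797 g/cm^3

5.797


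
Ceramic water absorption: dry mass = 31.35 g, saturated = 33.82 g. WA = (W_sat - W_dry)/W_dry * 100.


WA = (33.82 - 31.35) / 31.35 * 100 = 7.88%

7.88


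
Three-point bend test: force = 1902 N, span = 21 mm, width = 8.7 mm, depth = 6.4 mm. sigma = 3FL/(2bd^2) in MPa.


sigma = 3*1902*21/(2*8.7*6.4^2) = 168.1 MPa

168.1


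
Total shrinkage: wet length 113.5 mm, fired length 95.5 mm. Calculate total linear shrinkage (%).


TS = (113.5 - 95.5) / 113.5 * 100 = 15.86%

15.86


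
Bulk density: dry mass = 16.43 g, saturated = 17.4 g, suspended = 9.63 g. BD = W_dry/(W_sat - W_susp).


BD = 16.43 / (17.4 - 9.63) = 16.43 / 7.77 = 2.115 g/cm^3

2.115


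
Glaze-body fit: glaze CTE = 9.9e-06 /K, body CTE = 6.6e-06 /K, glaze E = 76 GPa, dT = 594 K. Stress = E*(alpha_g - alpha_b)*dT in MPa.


Stress = 76*1000*(9.9e-06 - 6.6e-06)*594 = 149.0 MPa

149.0


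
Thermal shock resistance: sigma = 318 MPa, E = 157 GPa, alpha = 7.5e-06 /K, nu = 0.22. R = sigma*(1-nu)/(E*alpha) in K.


R = 318*(1-0.22)/(157*1000*7.5e-06) = 211 K

211


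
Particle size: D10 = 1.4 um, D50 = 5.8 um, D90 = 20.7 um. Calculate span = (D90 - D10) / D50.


Span = (20.7 - 1.4) / 5.8 = 19.3 / 5.8 = 3.328

3.328


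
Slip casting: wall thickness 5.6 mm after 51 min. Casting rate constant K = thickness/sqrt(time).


K = 5.6 / sqrt(51) = 5.6 / 7.1414 = 0.784 mm/min^0.5

0.784


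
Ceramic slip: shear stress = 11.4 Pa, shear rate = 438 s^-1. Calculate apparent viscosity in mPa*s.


eta = tau/gamma * 1000 = 11.4/438 * 1000 = 26.0 mPa*s

26.0


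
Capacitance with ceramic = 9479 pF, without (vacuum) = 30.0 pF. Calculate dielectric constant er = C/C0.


er = 9479 / 30.0 = 315.97

315.97


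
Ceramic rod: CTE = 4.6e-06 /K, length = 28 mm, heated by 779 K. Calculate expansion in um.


dL = 4.6e-06 * 28 * 779 * 1000 = 100.335 um

100.335


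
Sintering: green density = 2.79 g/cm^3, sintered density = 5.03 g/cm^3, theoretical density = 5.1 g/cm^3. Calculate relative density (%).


Relative = 5.03 / 5.1 * 100 = 98.6%

98.6


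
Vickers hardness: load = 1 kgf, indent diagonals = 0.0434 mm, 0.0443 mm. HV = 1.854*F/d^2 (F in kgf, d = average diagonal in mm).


d_avg = (0.0434+0.0443)/2 = 0.04385 mm
HV = 1.854*1/0.04385^2 = 964

964


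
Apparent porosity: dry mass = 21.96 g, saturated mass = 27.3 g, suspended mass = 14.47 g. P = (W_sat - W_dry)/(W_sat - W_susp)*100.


P = (27.3 - 21.96) / (27.3 - 14.47) * 100 = 5.34 / 12.83 * 100 = 41.6%

41.6


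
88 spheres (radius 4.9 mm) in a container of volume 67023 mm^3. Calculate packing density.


V_sphere = 4/3*pi*4.9^3 = 492.807 mm^3
Total V = 88*492.807 = 43367.016 mm^3
PD = 43367.016 / 67023 = 0.647

0.647


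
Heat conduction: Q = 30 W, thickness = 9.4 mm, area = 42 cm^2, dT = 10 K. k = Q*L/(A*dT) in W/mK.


k = 30*9.4/1000/(42/10000*10) = 6.71 W/mK

6.71


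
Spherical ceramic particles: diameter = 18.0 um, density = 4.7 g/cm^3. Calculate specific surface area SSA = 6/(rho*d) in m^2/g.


SSA = 6 / (4.7 * 18.0) = 0.071 m^2/g

0.071


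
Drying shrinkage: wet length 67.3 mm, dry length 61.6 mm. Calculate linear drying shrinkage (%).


DS = (67.3 - 61.6) / 67.3 * 100 = 8.47%

8.47


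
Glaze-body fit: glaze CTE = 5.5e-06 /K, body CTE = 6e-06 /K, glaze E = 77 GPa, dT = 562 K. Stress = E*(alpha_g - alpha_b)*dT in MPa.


Stress = 77*1000*(5.5e-06 - 6e-06)*562 = -21.6 MPa

-21.6


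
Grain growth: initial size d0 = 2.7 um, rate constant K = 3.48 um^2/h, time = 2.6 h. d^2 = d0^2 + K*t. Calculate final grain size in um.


d^2 = 2.7^2 + 3.48*2.6 = 16.338
d = sqrt(16.338) = 4.04 um

4.04


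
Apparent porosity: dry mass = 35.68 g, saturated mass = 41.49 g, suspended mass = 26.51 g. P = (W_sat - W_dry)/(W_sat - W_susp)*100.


P = (41.49 - 35.68) / (41.49 - 26.51) * 100 = 5.81 / 14.98 * 100 = 38.8%

38.8


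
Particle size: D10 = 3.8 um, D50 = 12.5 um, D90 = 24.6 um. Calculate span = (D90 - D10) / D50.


Span = (24.6 - 3.8) / 12.5 = 20.8 / 12.5 = 1.664

1.664


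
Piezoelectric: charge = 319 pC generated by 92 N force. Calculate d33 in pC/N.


d33 = 319 / 92 = 3.5 pC/N

3.5


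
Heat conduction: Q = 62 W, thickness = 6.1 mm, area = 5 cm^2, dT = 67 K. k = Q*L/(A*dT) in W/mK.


k = 62*6.1/1000/(5/10000*67) = 11.29 W/mK

11.29


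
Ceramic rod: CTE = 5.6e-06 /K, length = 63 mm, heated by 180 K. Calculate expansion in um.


dL = 5.6e-06 * 63 * 180 * 1000 = 63.504 um

63.504


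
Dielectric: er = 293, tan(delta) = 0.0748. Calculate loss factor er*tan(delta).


Loss = 293 * 0.0748 = 21.916

21.916


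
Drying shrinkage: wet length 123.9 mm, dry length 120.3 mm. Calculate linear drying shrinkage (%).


DS = (123.9 - 120.3) / 123.9 * 100 = 2.91%

2.91


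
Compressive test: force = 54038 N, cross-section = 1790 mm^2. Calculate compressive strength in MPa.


CS = 54038 / 1790 = 30.2 MPa

30.2


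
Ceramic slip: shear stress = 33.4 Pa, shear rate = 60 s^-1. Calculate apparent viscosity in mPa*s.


eta = tau/gamma * 1000 = 33.4/60 * 1000 = 556.7 mPa*s

556.7


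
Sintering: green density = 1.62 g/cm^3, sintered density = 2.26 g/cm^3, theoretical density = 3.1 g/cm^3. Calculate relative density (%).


Relative = 2.26 / 3.1 * 100 = 72.9%

72.9


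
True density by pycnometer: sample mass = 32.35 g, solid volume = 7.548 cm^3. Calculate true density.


TD = 32.35 / 7.548 = 4.286 g/cm^3

4.286


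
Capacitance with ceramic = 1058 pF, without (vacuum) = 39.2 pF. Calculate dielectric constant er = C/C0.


er = 1058 / 39.2 = 26.99

26.99


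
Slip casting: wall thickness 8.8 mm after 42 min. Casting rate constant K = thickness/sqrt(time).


K = 8.8 / sqrt(42) = 8.8 / 6.4807 = 1.358 mm/min^0.5

1.358


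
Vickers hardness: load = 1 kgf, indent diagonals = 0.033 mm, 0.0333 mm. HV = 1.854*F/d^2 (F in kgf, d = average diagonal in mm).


d_avg = (0.033+0.0333)/2 = 0.03315 mm
HV = 1.854*1/0.03315^2 = 1687

1687


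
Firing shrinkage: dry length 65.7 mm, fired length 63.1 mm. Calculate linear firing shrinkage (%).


FS = (65.7 - 63.1) / 65.7 * 100 = 3.96%

3.96


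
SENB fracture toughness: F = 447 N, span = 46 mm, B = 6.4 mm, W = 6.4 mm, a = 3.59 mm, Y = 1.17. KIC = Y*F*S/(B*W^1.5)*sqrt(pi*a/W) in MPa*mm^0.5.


KIC = 1.17*447*46/(6.4*6.4^1.5)*sqrt(pi*3.59/6.4) = 308.2

308.2


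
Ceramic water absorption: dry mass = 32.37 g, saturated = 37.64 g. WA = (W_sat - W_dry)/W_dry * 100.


WA = (37.64 - 32.37) / 32.37 * 100 = 16.28%

16.28


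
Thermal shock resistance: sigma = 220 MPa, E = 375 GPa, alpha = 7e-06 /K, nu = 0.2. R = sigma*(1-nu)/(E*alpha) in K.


R = 220*(1-0.2)/(375*1000*7e-06) = 67 K

67


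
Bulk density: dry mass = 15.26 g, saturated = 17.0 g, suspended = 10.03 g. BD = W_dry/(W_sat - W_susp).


BD = 15.26 / (17.0 - 10.03) = 15.26 / 6.97 = 2.189 g/cm^3

2.189


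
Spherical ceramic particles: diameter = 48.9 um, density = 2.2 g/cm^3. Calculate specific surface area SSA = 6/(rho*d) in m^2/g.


SSA = 6 / (2.2 * 48.9) = 0.056 m^2/g

0.056


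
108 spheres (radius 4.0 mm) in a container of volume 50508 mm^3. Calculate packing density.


V_sphere = 4/3*pi*4.0^3 = 268.0826 mm^3
Total V = 108*268.0826 = 28952.9208 mm^3
PD = 28952.9208 / 50508 = 0.573

0.573


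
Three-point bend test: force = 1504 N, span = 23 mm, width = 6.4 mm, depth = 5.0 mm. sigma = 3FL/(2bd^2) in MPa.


sigma = 3*1504*23/(2*6.4*5.0^2) = 324.3 MPa

324.3


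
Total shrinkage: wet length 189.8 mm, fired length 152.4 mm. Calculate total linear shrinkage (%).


TS = (189.8 - 152.4) / 189.8 * 100 = 19.7%

19.7


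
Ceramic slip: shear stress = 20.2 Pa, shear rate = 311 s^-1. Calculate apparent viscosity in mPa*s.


eta = tau/gamma * 1000 = 20.2/311 * 1000 = 65.0 mPa*s

65.0


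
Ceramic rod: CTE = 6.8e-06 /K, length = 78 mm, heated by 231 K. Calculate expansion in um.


dL = 6.8e-06 * 78 * 231 * 1000 = 122.522 um

122.522


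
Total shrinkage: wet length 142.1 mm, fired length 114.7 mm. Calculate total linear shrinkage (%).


TS = (142.1 - 114.7) / 142.1 * 100 = 19.28%

19.28


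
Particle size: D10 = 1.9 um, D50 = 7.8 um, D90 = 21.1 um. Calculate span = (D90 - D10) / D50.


Span = (21.1 - 1.9) / 7.8 = 19.2 / 7.8 = 2.462

2.462


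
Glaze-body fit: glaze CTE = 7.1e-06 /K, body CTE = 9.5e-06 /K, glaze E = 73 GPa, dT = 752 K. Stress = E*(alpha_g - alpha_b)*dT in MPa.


Stress = 73*1000*(7.1e-06 - 9.5e-06)*752 = -131.8 MPa

-131.8


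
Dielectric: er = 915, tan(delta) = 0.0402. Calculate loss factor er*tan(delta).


Loss = 915 * 0.0402 = 36.783

36.783


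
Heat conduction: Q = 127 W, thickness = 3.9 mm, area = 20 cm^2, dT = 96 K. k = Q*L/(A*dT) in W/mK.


k = 127*3.9/1000/(20/10000*96) = 2.58 W/mK

2.58


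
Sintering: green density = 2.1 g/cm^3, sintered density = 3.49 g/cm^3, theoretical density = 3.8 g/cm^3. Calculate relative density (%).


Relative = 3.49 / 3.8 * 100 = 91.8%

91.8


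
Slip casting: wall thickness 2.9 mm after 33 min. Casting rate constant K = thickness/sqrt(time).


K = 2.9 / sqrt(33) = 2.9 / 5.7446 = 0.505 mm/min^0.5

0.505


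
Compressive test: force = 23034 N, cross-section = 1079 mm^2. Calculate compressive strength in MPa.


CS = 23034 / 1079 = 21.3 MPa

21.3


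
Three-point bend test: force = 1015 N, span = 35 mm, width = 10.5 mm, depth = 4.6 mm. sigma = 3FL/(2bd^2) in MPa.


sigma = 3*1015*35/(2*10.5*4.6^2) = 239.8 MPa

239.8


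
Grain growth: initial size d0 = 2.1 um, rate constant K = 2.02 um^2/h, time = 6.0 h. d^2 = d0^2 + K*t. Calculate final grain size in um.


d^2 = 2.1^2 + 2.02*6.0 = 16.53
d = sqrt(16.53) = 4.07 um

4.07


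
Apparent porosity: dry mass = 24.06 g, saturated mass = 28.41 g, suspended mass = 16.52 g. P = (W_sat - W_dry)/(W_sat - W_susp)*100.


P = (28.41 - 24.06) / (28.41 - 16.52) * 100 = 4.35 / 11.89 * 100 = 36.6%

36.6


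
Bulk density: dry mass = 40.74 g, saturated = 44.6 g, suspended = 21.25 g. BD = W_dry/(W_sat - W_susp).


BD = 40.74 / (44.6 - 21.25) = 40.74 / 23.35 = 1.745 g/cm^3

1.745


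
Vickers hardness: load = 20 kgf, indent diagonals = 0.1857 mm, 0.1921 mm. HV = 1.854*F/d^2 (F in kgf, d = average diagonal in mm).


d_avg = (0.1857+0.1921)/2 = 0.1889 mm
HV = 1.854*20/0.1889^2 = 1039

1039


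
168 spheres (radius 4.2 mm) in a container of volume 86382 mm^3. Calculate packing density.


V_sphere = 4/3*pi*4.2^3 = 310.3391 mm^3
Total V = 168*310.3391 = 52136.9688 mm^3
PD = 52136.9688 / 86382 = 0.604

0.604


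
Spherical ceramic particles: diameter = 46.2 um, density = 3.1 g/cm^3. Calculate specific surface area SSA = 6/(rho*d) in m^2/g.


SSA = 6 / (3.1 * 46.2) = 0.042 m^2/g

0.042


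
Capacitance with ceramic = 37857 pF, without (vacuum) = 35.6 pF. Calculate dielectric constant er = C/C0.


er = 37857 / 35.6 = 1063.4

1063.4


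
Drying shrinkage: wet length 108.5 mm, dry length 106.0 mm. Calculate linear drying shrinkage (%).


DS = (108.5 - 106.0) / 108.5 * 100 = 2.3%

2.3


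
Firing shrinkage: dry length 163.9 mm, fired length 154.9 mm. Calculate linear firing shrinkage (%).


FS = (163.9 - 154.9) / 163.9 * 100 = 5.49%

5.49


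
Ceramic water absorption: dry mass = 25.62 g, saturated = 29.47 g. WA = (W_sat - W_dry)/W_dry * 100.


WA = (29.47 - 25.62) / 25.62 * 100 = 15.03%

15.03


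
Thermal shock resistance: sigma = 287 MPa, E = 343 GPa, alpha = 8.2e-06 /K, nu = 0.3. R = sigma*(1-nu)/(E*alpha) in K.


R = 287*(1-0.3)/(343*1000*8.2e-06) = 71 K

71


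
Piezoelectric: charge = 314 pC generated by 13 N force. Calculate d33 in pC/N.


d33 = 314 / 13 = 24.2 pC/N

24.2


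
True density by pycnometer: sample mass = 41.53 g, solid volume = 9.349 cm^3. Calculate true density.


TD = 41.53 / 9.349 = 4.442 g/cm^3

4.442


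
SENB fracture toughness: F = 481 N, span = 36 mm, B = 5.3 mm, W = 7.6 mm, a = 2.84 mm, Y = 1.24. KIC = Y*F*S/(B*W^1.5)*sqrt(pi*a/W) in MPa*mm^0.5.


KIC = 1.24*481*36/(5.3*7.6^1.5)*sqrt(pi*2.84/7.6) = 209.51

209.51
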